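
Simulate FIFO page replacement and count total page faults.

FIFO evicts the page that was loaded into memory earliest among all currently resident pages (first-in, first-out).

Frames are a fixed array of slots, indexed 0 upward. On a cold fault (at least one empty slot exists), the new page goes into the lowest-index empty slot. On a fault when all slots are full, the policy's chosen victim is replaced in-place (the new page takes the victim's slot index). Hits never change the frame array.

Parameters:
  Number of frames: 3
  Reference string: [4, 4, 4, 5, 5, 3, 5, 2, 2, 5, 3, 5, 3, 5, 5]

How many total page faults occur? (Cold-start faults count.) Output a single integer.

Step 0: ref 4 → FAULT, frames=[4,-,-]
Step 1: ref 4 → HIT, frames=[4,-,-]
Step 2: ref 4 → HIT, frames=[4,-,-]
Step 3: ref 5 → FAULT, frames=[4,5,-]
Step 4: ref 5 → HIT, frames=[4,5,-]
Step 5: ref 3 → FAULT, frames=[4,5,3]
Step 6: ref 5 → HIT, frames=[4,5,3]
Step 7: ref 2 → FAULT (evict 4), frames=[2,5,3]
Step 8: ref 2 → HIT, frames=[2,5,3]
Step 9: ref 5 → HIT, frames=[2,5,3]
Step 10: ref 3 → HIT, frames=[2,5,3]
Step 11: ref 5 → HIT, frames=[2,5,3]
Step 12: ref 3 → HIT, frames=[2,5,3]
Step 13: ref 5 → HIT, frames=[2,5,3]
Step 14: ref 5 → HIT, frames=[2,5,3]
Total faults: 4

Answer: 4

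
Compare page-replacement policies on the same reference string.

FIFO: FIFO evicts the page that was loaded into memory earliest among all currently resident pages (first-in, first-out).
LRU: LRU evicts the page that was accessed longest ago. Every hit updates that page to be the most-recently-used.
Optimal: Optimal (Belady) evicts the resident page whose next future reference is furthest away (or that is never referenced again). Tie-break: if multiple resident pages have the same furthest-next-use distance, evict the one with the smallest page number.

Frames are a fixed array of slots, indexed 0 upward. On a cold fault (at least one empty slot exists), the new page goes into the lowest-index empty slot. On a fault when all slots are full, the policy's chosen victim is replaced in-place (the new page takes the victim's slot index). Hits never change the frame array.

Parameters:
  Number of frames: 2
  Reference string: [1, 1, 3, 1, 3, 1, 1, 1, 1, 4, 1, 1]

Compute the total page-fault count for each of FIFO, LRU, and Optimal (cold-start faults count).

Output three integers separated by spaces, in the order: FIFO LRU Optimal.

Answer: 4 3 3

Derivation:
--- FIFO ---
  step 0: ref 1 -> FAULT, frames=[1,-] (faults so far: 1)
  step 1: ref 1 -> HIT, frames=[1,-] (faults so far: 1)
  step 2: ref 3 -> FAULT, frames=[1,3] (faults so far: 2)
  step 3: ref 1 -> HIT, frames=[1,3] (faults so far: 2)
  step 4: ref 3 -> HIT, frames=[1,3] (faults so far: 2)
  step 5: ref 1 -> HIT, frames=[1,3] (faults so far: 2)
  step 6: ref 1 -> HIT, frames=[1,3] (faults so far: 2)
  step 7: ref 1 -> HIT, frames=[1,3] (faults so far: 2)
  step 8: ref 1 -> HIT, frames=[1,3] (faults so far: 2)
  step 9: ref 4 -> FAULT, evict 1, frames=[4,3] (faults so far: 3)
  step 10: ref 1 -> FAULT, evict 3, frames=[4,1] (faults so far: 4)
  step 11: ref 1 -> HIT, frames=[4,1] (faults so far: 4)
  FIFO total faults: 4
--- LRU ---
  step 0: ref 1 -> FAULT, frames=[1,-] (faults so far: 1)
  step 1: ref 1 -> HIT, frames=[1,-] (faults so far: 1)
  step 2: ref 3 -> FAULT, frames=[1,3] (faults so far: 2)
  step 3: ref 1 -> HIT, frames=[1,3] (faults so far: 2)
  step 4: ref 3 -> HIT, frames=[1,3] (faults so far: 2)
  step 5: ref 1 -> HIT, frames=[1,3] (faults so far: 2)
  step 6: ref 1 -> HIT, frames=[1,3] (faults so far: 2)
  step 7: ref 1 -> HIT, frames=[1,3] (faults so far: 2)
  step 8: ref 1 -> HIT, frames=[1,3] (faults so far: 2)
  step 9: ref 4 -> FAULT, evict 3, frames=[1,4] (faults so far: 3)
  step 10: ref 1 -> HIT, frames=[1,4] (faults so far: 3)
  step 11: ref 1 -> HIT, frames=[1,4] (faults so far: 3)
  LRU total faults: 3
--- Optimal ---
  step 0: ref 1 -> FAULT, frames=[1,-] (faults so far: 1)
  step 1: ref 1 -> HIT, frames=[1,-] (faults so far: 1)
  step 2: ref 3 -> FAULT, frames=[1,3] (faults so far: 2)
  step 3: ref 1 -> HIT, frames=[1,3] (faults so far: 2)
  step 4: ref 3 -> HIT, frames=[1,3] (faults so far: 2)
  step 5: ref 1 -> HIT, frames=[1,3] (faults so far: 2)
  step 6: ref 1 -> HIT, frames=[1,3] (faults so far: 2)
  step 7: ref 1 -> HIT, frames=[1,3] (faults so far: 2)
  step 8: ref 1 -> HIT, frames=[1,3] (faults so far: 2)
  step 9: ref 4 -> FAULT, evict 3, frames=[1,4] (faults so far: 3)
  step 10: ref 1 -> HIT, frames=[1,4] (faults so far: 3)
  step 11: ref 1 -> HIT, frames=[1,4] (faults so far: 3)
  Optimal total faults: 3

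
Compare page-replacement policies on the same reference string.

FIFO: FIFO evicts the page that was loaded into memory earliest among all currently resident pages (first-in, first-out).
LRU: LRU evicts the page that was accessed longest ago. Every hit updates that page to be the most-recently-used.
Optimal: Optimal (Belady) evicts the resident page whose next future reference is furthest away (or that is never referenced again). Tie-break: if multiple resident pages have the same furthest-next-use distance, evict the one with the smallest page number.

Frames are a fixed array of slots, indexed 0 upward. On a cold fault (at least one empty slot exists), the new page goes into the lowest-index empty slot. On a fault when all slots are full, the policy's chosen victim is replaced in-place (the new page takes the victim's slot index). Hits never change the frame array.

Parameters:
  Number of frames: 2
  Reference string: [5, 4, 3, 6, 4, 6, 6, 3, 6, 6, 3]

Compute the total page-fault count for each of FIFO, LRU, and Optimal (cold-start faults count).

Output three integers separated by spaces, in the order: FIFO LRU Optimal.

--- FIFO ---
  step 0: ref 5 -> FAULT, frames=[5,-] (faults so far: 1)
  step 1: ref 4 -> FAULT, frames=[5,4] (faults so far: 2)
  step 2: ref 3 -> FAULT, evict 5, frames=[3,4] (faults so far: 3)
  step 3: ref 6 -> FAULT, evict 4, frames=[3,6] (faults so far: 4)
  step 4: ref 4 -> FAULT, evict 3, frames=[4,6] (faults so far: 5)
  step 5: ref 6 -> HIT, frames=[4,6] (faults so far: 5)
  step 6: ref 6 -> HIT, frames=[4,6] (faults so far: 5)
  step 7: ref 3 -> FAULT, evict 6, frames=[4,3] (faults so far: 6)
  step 8: ref 6 -> FAULT, evict 4, frames=[6,3] (faults so far: 7)
  step 9: ref 6 -> HIT, frames=[6,3] (faults so far: 7)
  step 10: ref 3 -> HIT, frames=[6,3] (faults so far: 7)
  FIFO total faults: 7
--- LRU ---
  step 0: ref 5 -> FAULT, frames=[5,-] (faults so far: 1)
  step 1: ref 4 -> FAULT, frames=[5,4] (faults so far: 2)
  step 2: ref 3 -> FAULT, evict 5, frames=[3,4] (faults so far: 3)
  step 3: ref 6 -> FAULT, evict 4, frames=[3,6] (faults so far: 4)
  step 4: ref 4 -> FAULT, evict 3, frames=[4,6] (faults so far: 5)
  step 5: ref 6 -> HIT, frames=[4,6] (faults so far: 5)
  step 6: ref 6 -> HIT, frames=[4,6] (faults so far: 5)
  step 7: ref 3 -> FAULT, evict 4, frames=[3,6] (faults so far: 6)
  step 8: ref 6 -> HIT, frames=[3,6] (faults so far: 6)
  step 9: ref 6 -> HIT, frames=[3,6] (faults so far: 6)
  step 10: ref 3 -> HIT, frames=[3,6] (faults so far: 6)
  LRU total faults: 6
--- Optimal ---
  step 0: ref 5 -> FAULT, frames=[5,-] (faults so far: 1)
  step 1: ref 4 -> FAULT, frames=[5,4] (faults so far: 2)
  step 2: ref 3 -> FAULT, evict 5, frames=[3,4] (faults so far: 3)
  step 3: ref 6 -> FAULT, evict 3, frames=[6,4] (faults so far: 4)
  step 4: ref 4 -> HIT, frames=[6,4] (faults so far: 4)
  step 5: ref 6 -> HIT, frames=[6,4] (faults so far: 4)
  step 6: ref 6 -> HIT, frames=[6,4] (faults so far: 4)
  step 7: ref 3 -> FAULT, evict 4, frames=[6,3] (faults so far: 5)
  step 8: ref 6 -> HIT, frames=[6,3] (faults so far: 5)
  step 9: ref 6 -> HIT, frames=[6,3] (faults so far: 5)
  step 10: ref 3 -> HIT, frames=[6,3] (faults so far: 5)
  Optimal total faults: 5

Answer: 7 6 5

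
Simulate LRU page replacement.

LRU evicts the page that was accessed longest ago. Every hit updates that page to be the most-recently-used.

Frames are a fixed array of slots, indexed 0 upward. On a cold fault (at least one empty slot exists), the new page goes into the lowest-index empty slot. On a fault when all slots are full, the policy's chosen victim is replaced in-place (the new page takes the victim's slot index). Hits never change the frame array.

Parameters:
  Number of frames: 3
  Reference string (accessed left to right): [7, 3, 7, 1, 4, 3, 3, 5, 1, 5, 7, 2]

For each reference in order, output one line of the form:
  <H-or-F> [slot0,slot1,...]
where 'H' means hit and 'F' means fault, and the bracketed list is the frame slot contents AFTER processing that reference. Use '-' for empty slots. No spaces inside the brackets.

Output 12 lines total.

F [7,-,-]
F [7,3,-]
H [7,3,-]
F [7,3,1]
F [7,4,1]
F [3,4,1]
H [3,4,1]
F [3,4,5]
F [3,1,5]
H [3,1,5]
F [7,1,5]
F [7,2,5]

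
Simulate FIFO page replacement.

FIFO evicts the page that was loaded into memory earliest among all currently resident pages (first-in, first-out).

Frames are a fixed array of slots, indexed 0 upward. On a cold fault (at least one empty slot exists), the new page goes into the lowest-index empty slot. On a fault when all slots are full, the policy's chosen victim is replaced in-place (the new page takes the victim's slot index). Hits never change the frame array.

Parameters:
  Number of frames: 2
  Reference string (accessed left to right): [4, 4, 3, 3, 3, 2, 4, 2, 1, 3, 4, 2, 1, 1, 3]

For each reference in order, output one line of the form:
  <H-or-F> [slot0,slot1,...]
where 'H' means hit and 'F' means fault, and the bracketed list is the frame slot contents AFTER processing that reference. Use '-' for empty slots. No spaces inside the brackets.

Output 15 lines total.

F [4,-]
H [4,-]
F [4,3]
H [4,3]
H [4,3]
F [2,3]
F [2,4]
H [2,4]
F [1,4]
F [1,3]
F [4,3]
F [4,2]
F [1,2]
H [1,2]
F [1,3]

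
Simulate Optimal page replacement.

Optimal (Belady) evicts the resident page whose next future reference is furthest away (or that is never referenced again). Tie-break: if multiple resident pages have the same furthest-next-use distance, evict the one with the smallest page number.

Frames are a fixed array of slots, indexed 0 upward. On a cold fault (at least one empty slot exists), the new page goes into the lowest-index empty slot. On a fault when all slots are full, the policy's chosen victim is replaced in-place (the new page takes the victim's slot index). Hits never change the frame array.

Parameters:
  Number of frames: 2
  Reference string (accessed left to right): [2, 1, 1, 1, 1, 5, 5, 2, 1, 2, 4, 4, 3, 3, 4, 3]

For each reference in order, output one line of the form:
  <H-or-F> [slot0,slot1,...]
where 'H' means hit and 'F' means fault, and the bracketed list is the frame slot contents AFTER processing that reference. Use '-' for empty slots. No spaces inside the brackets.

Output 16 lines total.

F [2,-]
F [2,1]
H [2,1]
H [2,1]
H [2,1]
F [2,5]
H [2,5]
H [2,5]
F [2,1]
H [2,1]
F [2,4]
H [2,4]
F [3,4]
H [3,4]
H [3,4]
H [3,4]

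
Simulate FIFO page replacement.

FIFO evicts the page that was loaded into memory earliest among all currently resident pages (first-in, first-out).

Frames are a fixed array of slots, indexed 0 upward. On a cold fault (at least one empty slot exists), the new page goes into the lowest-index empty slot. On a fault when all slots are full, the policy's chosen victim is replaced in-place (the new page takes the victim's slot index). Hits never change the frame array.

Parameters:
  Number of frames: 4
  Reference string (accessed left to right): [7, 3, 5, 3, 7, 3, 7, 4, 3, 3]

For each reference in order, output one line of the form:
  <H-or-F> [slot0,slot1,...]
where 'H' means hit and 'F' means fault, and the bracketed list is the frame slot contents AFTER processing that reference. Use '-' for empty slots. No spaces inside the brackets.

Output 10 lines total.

F [7,-,-,-]
F [7,3,-,-]
F [7,3,5,-]
H [7,3,5,-]
H [7,3,5,-]
H [7,3,5,-]
H [7,3,5,-]
F [7,3,5,4]
H [7,3,5,4]
H [7,3,5,4]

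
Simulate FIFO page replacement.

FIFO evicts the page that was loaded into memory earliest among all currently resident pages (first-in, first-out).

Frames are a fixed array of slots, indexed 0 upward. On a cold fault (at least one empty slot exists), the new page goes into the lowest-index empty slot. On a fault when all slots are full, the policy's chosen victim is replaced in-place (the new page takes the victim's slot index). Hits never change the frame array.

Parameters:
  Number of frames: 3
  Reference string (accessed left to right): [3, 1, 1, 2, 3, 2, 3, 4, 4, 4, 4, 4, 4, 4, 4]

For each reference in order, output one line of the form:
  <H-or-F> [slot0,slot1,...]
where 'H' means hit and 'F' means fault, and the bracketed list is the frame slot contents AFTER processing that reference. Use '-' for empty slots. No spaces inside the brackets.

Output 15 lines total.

F [3,-,-]
F [3,1,-]
H [3,1,-]
F [3,1,2]
H [3,1,2]
H [3,1,2]
H [3,1,2]
F [4,1,2]
H [4,1,2]
H [4,1,2]
H [4,1,2]
H [4,1,2]
H [4,1,2]
H [4,1,2]
H [4,1,2]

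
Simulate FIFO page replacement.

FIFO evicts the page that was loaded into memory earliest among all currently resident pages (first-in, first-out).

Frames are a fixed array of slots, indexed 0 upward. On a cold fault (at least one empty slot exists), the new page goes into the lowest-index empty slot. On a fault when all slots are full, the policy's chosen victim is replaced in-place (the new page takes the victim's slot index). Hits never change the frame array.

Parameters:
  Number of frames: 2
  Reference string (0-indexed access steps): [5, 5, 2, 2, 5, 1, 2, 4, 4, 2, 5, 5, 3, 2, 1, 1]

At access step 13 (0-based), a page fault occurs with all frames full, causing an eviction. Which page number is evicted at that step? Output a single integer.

Step 0: ref 5 -> FAULT, frames=[5,-]
Step 1: ref 5 -> HIT, frames=[5,-]
Step 2: ref 2 -> FAULT, frames=[5,2]
Step 3: ref 2 -> HIT, frames=[5,2]
Step 4: ref 5 -> HIT, frames=[5,2]
Step 5: ref 1 -> FAULT, evict 5, frames=[1,2]
Step 6: ref 2 -> HIT, frames=[1,2]
Step 7: ref 4 -> FAULT, evict 2, frames=[1,4]
Step 8: ref 4 -> HIT, frames=[1,4]
Step 9: ref 2 -> FAULT, evict 1, frames=[2,4]
Step 10: ref 5 -> FAULT, evict 4, frames=[2,5]
Step 11: ref 5 -> HIT, frames=[2,5]
Step 12: ref 3 -> FAULT, evict 2, frames=[3,5]
Step 13: ref 2 -> FAULT, evict 5, frames=[3,2]
At step 13: evicted page 5

Answer: 5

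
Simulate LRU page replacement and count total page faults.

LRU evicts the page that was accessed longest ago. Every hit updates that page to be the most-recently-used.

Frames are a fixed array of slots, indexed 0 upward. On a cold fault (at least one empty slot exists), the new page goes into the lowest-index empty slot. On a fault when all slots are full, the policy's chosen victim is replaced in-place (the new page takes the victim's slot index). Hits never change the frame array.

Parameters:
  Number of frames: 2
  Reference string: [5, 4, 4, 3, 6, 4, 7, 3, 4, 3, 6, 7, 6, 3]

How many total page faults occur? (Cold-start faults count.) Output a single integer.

Answer: 11

Derivation:
Step 0: ref 5 → FAULT, frames=[5,-]
Step 1: ref 4 → FAULT, frames=[5,4]
Step 2: ref 4 → HIT, frames=[5,4]
Step 3: ref 3 → FAULT (evict 5), frames=[3,4]
Step 4: ref 6 → FAULT (evict 4), frames=[3,6]
Step 5: ref 4 → FAULT (evict 3), frames=[4,6]
Step 6: ref 7 → FAULT (evict 6), frames=[4,7]
Step 7: ref 3 → FAULT (evict 4), frames=[3,7]
Step 8: ref 4 → FAULT (evict 7), frames=[3,4]
Step 9: ref 3 → HIT, frames=[3,4]
Step 10: ref 6 → FAULT (evict 4), frames=[3,6]
Step 11: ref 7 → FAULT (evict 3), frames=[7,6]
Step 12: ref 6 → HIT, frames=[7,6]
Step 13: ref 3 → FAULT (evict 7), frames=[3,6]
Total faults: 11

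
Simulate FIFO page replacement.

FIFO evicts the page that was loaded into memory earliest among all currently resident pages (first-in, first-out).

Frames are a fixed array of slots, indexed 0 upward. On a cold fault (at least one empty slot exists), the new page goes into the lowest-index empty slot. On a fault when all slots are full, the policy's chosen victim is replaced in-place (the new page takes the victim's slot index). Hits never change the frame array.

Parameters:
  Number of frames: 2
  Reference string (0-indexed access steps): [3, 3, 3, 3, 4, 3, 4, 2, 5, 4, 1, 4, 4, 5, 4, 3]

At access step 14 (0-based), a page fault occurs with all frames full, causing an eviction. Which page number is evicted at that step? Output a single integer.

Answer: 1

Derivation:
Step 0: ref 3 -> FAULT, frames=[3,-]
Step 1: ref 3 -> HIT, frames=[3,-]
Step 2: ref 3 -> HIT, frames=[3,-]
Step 3: ref 3 -> HIT, frames=[3,-]
Step 4: ref 4 -> FAULT, frames=[3,4]
Step 5: ref 3 -> HIT, frames=[3,4]
Step 6: ref 4 -> HIT, frames=[3,4]
Step 7: ref 2 -> FAULT, evict 3, frames=[2,4]
Step 8: ref 5 -> FAULT, evict 4, frames=[2,5]
Step 9: ref 4 -> FAULT, evict 2, frames=[4,5]
Step 10: ref 1 -> FAULT, evict 5, frames=[4,1]
Step 11: ref 4 -> HIT, frames=[4,1]
Step 12: ref 4 -> HIT, frames=[4,1]
Step 13: ref 5 -> FAULT, evict 4, frames=[5,1]
Step 14: ref 4 -> FAULT, evict 1, frames=[5,4]
At step 14: evicted page 1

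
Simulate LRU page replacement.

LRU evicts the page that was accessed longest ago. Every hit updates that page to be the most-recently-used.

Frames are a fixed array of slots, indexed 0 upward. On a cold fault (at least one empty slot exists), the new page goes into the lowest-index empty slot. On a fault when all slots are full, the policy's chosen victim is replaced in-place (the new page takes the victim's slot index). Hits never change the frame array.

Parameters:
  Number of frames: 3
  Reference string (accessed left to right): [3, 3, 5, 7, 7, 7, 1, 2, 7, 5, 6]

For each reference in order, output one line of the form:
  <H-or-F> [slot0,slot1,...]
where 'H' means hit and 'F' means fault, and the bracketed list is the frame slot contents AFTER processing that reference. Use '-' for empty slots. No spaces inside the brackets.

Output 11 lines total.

F [3,-,-]
H [3,-,-]
F [3,5,-]
F [3,5,7]
H [3,5,7]
H [3,5,7]
F [1,5,7]
F [1,2,7]
H [1,2,7]
F [5,2,7]
F [5,6,7]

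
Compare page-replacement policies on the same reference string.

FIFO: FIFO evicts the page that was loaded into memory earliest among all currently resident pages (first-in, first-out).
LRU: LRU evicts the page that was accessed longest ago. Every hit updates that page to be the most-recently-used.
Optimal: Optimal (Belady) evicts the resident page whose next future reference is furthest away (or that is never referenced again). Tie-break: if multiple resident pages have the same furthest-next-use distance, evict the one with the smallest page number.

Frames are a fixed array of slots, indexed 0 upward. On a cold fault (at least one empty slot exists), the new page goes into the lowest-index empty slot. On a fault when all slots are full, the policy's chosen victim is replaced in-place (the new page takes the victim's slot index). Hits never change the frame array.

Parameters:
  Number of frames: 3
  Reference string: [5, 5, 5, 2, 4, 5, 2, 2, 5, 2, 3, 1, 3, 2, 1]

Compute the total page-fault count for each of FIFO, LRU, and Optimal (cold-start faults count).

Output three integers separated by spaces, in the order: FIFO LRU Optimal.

Answer: 6 5 5

Derivation:
--- FIFO ---
  step 0: ref 5 -> FAULT, frames=[5,-,-] (faults so far: 1)
  step 1: ref 5 -> HIT, frames=[5,-,-] (faults so far: 1)
  step 2: ref 5 -> HIT, frames=[5,-,-] (faults so far: 1)
  step 3: ref 2 -> FAULT, frames=[5,2,-] (faults so far: 2)
  step 4: ref 4 -> FAULT, frames=[5,2,4] (faults so far: 3)
  step 5: ref 5 -> HIT, frames=[5,2,4] (faults so far: 3)
  step 6: ref 2 -> HIT, frames=[5,2,4] (faults so far: 3)
  step 7: ref 2 -> HIT, frames=[5,2,4] (faults so far: 3)
  step 8: ref 5 -> HIT, frames=[5,2,4] (faults so far: 3)
  step 9: ref 2 -> HIT, frames=[5,2,4] (faults so far: 3)
  step 10: ref 3 -> FAULT, evict 5, frames=[3,2,4] (faults so far: 4)
  step 11: ref 1 -> FAULT, evict 2, frames=[3,1,4] (faults so far: 5)
  step 12: ref 3 -> HIT, frames=[3,1,4] (faults so far: 5)
  step 13: ref 2 -> FAULT, evict 4, frames=[3,1,2] (faults so far: 6)
  step 14: ref 1 -> HIT, frames=[3,1,2] (faults so far: 6)
  FIFO total faults: 6
--- LRU ---
  step 0: ref 5 -> FAULT, frames=[5,-,-] (faults so far: 1)
  step 1: ref 5 -> HIT, frames=[5,-,-] (faults so far: 1)
  step 2: ref 5 -> HIT, frames=[5,-,-] (faults so far: 1)
  step 3: ref 2 -> FAULT, frames=[5,2,-] (faults so far: 2)
  step 4: ref 4 -> FAULT, frames=[5,2,4] (faults so far: 3)
  step 5: ref 5 -> HIT, frames=[5,2,4] (faults so far: 3)
  step 6: ref 2 -> HIT, frames=[5,2,4] (faults so far: 3)
  step 7: ref 2 -> HIT, frames=[5,2,4] (faults so far: 3)
  step 8: ref 5 -> HIT, frames=[5,2,4] (faults so far: 3)
  step 9: ref 2 -> HIT, frames=[5,2,4] (faults so far: 3)
  step 10: ref 3 -> FAULT, evict 4, frames=[5,2,3] (faults so far: 4)
  step 11: ref 1 -> FAULT, evict 5, frames=[1,2,3] (faults so far: 5)
  step 12: ref 3 -> HIT, frames=[1,2,3] (faults so far: 5)
  step 13: ref 2 -> HIT, frames=[1,2,3] (faults so far: 5)
  step 14: ref 1 -> HIT, frames=[1,2,3] (faults so far: 5)
  LRU total faults: 5
--- Optimal ---
  step 0: ref 5 -> FAULT, frames=[5,-,-] (faults so far: 1)
  step 1: ref 5 -> HIT, frames=[5,-,-] (faults so far: 1)
  step 2: ref 5 -> HIT, frames=[5,-,-] (faults so far: 1)
  step 3: ref 2 -> FAULT, frames=[5,2,-] (faults so far: 2)
  step 4: ref 4 -> FAULT, frames=[5,2,4] (faults so far: 3)
  step 5: ref 5 -> HIT, frames=[5,2,4] (faults so far: 3)
  step 6: ref 2 -> HIT, frames=[5,2,4] (faults so far: 3)
  step 7: ref 2 -> HIT, frames=[5,2,4] (faults so far: 3)
  step 8: ref 5 -> HIT, frames=[5,2,4] (faults so far: 3)
  step 9: ref 2 -> HIT, frames=[5,2,4] (faults so far: 3)
  step 10: ref 3 -> FAULT, evict 4, frames=[5,2,3] (faults so far: 4)
  step 11: ref 1 -> FAULT, evict 5, frames=[1,2,3] (faults so far: 5)
  step 12: ref 3 -> HIT, frames=[1,2,3] (faults so far: 5)
  step 13: ref 2 -> HIT, frames=[1,2,3] (faults so far: 5)
  step 14: ref 1 -> HIT, frames=[1,2,3] (faults so far: 5)
  Optimal total faults: 5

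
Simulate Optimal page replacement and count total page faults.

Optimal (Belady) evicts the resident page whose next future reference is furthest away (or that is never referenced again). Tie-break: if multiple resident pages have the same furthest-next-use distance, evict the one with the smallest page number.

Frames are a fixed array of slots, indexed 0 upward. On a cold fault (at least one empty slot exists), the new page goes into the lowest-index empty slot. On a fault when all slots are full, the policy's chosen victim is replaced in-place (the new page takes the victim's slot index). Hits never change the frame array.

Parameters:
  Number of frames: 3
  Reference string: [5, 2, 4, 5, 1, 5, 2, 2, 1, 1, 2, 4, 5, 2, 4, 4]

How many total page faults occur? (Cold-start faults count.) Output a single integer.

Answer: 5

Derivation:
Step 0: ref 5 → FAULT, frames=[5,-,-]
Step 1: ref 2 → FAULT, frames=[5,2,-]
Step 2: ref 4 → FAULT, frames=[5,2,4]
Step 3: ref 5 → HIT, frames=[5,2,4]
Step 4: ref 1 → FAULT (evict 4), frames=[5,2,1]
Step 5: ref 5 → HIT, frames=[5,2,1]
Step 6: ref 2 → HIT, frames=[5,2,1]
Step 7: ref 2 → HIT, frames=[5,2,1]
Step 8: ref 1 → HIT, frames=[5,2,1]
Step 9: ref 1 → HIT, frames=[5,2,1]
Step 10: ref 2 → HIT, frames=[5,2,1]
Step 11: ref 4 → FAULT (evict 1), frames=[5,2,4]
Step 12: ref 5 → HIT, frames=[5,2,4]
Step 13: ref 2 → HIT, frames=[5,2,4]
Step 14: ref 4 → HIT, frames=[5,2,4]
Step 15: ref 4 → HIT, frames=[5,2,4]
Total faults: 5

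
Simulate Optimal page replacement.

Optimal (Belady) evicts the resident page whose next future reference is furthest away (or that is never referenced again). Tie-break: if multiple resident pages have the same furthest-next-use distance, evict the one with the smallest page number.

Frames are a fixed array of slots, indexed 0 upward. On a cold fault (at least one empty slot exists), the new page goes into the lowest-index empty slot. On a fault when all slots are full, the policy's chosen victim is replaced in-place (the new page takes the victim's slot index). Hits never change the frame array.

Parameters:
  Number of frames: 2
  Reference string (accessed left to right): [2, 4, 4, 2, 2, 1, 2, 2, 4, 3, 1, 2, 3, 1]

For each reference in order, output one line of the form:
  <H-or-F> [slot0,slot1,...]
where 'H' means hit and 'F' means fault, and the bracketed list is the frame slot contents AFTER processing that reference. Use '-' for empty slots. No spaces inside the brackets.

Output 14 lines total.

F [2,-]
F [2,4]
H [2,4]
H [2,4]
H [2,4]
F [2,1]
H [2,1]
H [2,1]
F [4,1]
F [3,1]
H [3,1]
F [3,2]
H [3,2]
F [3,1]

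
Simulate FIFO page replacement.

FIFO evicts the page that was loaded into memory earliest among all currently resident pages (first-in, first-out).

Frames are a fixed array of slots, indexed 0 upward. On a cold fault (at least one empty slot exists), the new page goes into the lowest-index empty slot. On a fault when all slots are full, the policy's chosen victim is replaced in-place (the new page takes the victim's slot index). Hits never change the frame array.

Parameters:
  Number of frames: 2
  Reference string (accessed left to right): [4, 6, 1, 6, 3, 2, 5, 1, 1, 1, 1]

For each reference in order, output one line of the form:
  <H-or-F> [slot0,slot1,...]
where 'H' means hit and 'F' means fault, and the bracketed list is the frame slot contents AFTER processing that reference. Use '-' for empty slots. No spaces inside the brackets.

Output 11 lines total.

F [4,-]
F [4,6]
F [1,6]
H [1,6]
F [1,3]
F [2,3]
F [2,5]
F [1,5]
H [1,5]
H [1,5]
H [1,5]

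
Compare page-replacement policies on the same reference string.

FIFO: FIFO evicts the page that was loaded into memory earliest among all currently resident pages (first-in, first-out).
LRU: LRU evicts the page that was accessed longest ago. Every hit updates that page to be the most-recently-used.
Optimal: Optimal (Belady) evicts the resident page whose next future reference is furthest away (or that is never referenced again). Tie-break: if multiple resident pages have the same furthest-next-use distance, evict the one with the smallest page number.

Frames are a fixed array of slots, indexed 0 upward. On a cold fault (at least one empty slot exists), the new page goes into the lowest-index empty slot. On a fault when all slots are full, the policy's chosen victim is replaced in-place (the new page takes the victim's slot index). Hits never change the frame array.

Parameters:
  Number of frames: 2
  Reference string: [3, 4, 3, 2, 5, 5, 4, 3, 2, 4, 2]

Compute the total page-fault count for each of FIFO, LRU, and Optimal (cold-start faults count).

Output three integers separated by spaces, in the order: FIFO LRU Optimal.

--- FIFO ---
  step 0: ref 3 -> FAULT, frames=[3,-] (faults so far: 1)
  step 1: ref 4 -> FAULT, frames=[3,4] (faults so far: 2)
  step 2: ref 3 -> HIT, frames=[3,4] (faults so far: 2)
  step 3: ref 2 -> FAULT, evict 3, frames=[2,4] (faults so far: 3)
  step 4: ref 5 -> FAULT, evict 4, frames=[2,5] (faults so far: 4)
  step 5: ref 5 -> HIT, frames=[2,5] (faults so far: 4)
  step 6: ref 4 -> FAULT, evict 2, frames=[4,5] (faults so far: 5)
  step 7: ref 3 -> FAULT, evict 5, frames=[4,3] (faults so far: 6)
  step 8: ref 2 -> FAULT, evict 4, frames=[2,3] (faults so far: 7)
  step 9: ref 4 -> FAULT, evict 3, frames=[2,4] (faults so far: 8)
  step 10: ref 2 -> HIT, frames=[2,4] (faults so far: 8)
  FIFO total faults: 8
--- LRU ---
  step 0: ref 3 -> FAULT, frames=[3,-] (faults so far: 1)
  step 1: ref 4 -> FAULT, frames=[3,4] (faults so far: 2)
  step 2: ref 3 -> HIT, frames=[3,4] (faults so far: 2)
  step 3: ref 2 -> FAULT, evict 4, frames=[3,2] (faults so far: 3)
  step 4: ref 5 -> FAULT, evict 3, frames=[5,2] (faults so far: 4)
  step 5: ref 5 -> HIT, frames=[5,2] (faults so far: 4)
  step 6: ref 4 -> FAULT, evict 2, frames=[5,4] (faults so far: 5)
  step 7: ref 3 -> FAULT, evict 5, frames=[3,4] (faults so far: 6)
  step 8: ref 2 -> FAULT, evict 4, frames=[3,2] (faults so far: 7)
  step 9: ref 4 -> FAULT, evict 3, frames=[4,2] (faults so far: 8)
  step 10: ref 2 -> HIT, frames=[4,2] (faults so far: 8)
  LRU total faults: 8
--- Optimal ---
  step 0: ref 3 -> FAULT, frames=[3,-] (faults so far: 1)
  step 1: ref 4 -> FAULT, frames=[3,4] (faults so far: 2)
  step 2: ref 3 -> HIT, frames=[3,4] (faults so far: 2)
  step 3: ref 2 -> FAULT, evict 3, frames=[2,4] (faults so far: 3)
  step 4: ref 5 -> FAULT, evict 2, frames=[5,4] (faults so far: 4)
  step 5: ref 5 -> HIT, frames=[5,4] (faults so far: 4)
  step 6: ref 4 -> HIT, frames=[5,4] (faults so far: 4)
  step 7: ref 3 -> FAULT, evict 5, frames=[3,4] (faults so far: 5)
  step 8: ref 2 -> FAULT, evict 3, frames=[2,4] (faults so far: 6)
  step 9: ref 4 -> HIT, frames=[2,4] (faults so far: 6)
  step 10: ref 2 -> HIT, frames=[2,4] (faults so far: 6)
  Optimal total faults: 6

Answer: 8 8 6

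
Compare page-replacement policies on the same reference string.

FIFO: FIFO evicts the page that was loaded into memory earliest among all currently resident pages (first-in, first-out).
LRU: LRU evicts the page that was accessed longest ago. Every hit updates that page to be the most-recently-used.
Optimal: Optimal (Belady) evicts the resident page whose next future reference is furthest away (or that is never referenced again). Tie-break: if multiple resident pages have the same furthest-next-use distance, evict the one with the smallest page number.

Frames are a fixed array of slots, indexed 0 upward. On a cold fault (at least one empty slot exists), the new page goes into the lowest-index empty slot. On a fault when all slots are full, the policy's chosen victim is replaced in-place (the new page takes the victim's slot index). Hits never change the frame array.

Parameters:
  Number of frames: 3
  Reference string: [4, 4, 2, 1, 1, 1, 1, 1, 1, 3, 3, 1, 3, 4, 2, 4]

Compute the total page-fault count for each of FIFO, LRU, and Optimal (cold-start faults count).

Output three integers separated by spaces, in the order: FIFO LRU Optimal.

Answer: 6 6 5

Derivation:
--- FIFO ---
  step 0: ref 4 -> FAULT, frames=[4,-,-] (faults so far: 1)
  step 1: ref 4 -> HIT, frames=[4,-,-] (faults so far: 1)
  step 2: ref 2 -> FAULT, frames=[4,2,-] (faults so far: 2)
  step 3: ref 1 -> FAULT, frames=[4,2,1] (faults so far: 3)
  step 4: ref 1 -> HIT, frames=[4,2,1] (faults so far: 3)
  step 5: ref 1 -> HIT, frames=[4,2,1] (faults so far: 3)
  step 6: ref 1 -> HIT, frames=[4,2,1] (faults so far: 3)
  step 7: ref 1 -> HIT, frames=[4,2,1] (faults so far: 3)
  step 8: ref 1 -> HIT, frames=[4,2,1] (faults so far: 3)
  step 9: ref 3 -> FAULT, evict 4, frames=[3,2,1] (faults so far: 4)
  step 10: ref 3 -> HIT, frames=[3,2,1] (faults so far: 4)
  step 11: ref 1 -> HIT, frames=[3,2,1] (faults so far: 4)
  step 12: ref 3 -> HIT, frames=[3,2,1] (faults so far: 4)
  step 13: ref 4 -> FAULT, evict 2, frames=[3,4,1] (faults so far: 5)
  step 14: ref 2 -> FAULT, evict 1, frames=[3,4,2] (faults so far: 6)
  step 15: ref 4 -> HIT, frames=[3,4,2] (faults so far: 6)
  FIFO total faults: 6
--- LRU ---
  step 0: ref 4 -> FAULT, frames=[4,-,-] (faults so far: 1)
  step 1: ref 4 -> HIT, frames=[4,-,-] (faults so far: 1)
  step 2: ref 2 -> FAULT, frames=[4,2,-] (faults so far: 2)
  step 3: ref 1 -> FAULT, frames=[4,2,1] (faults so far: 3)
  step 4: ref 1 -> HIT, frames=[4,2,1] (faults so far: 3)
  step 5: ref 1 -> HIT, frames=[4,2,1] (faults so far: 3)
  step 6: ref 1 -> HIT, frames=[4,2,1] (faults so far: 3)
  step 7: ref 1 -> HIT, frames=[4,2,1] (faults so far: 3)
  step 8: ref 1 -> HIT, frames=[4,2,1] (faults so far: 3)
  step 9: ref 3 -> FAULT, evict 4, frames=[3,2,1] (faults so far: 4)
  step 10: ref 3 -> HIT, frames=[3,2,1] (faults so far: 4)
  step 11: ref 1 -> HIT, frames=[3,2,1] (faults so far: 4)
  step 12: ref 3 -> HIT, frames=[3,2,1] (faults so far: 4)
  step 13: ref 4 -> FAULT, evict 2, frames=[3,4,1] (faults so far: 5)
  step 14: ref 2 -> FAULT, evict 1, frames=[3,4,2] (faults so far: 6)
  step 15: ref 4 -> HIT, frames=[3,4,2] (faults so far: 6)
  LRU total faults: 6
--- Optimal ---
  step 0: ref 4 -> FAULT, frames=[4,-,-] (faults so far: 1)
  step 1: ref 4 -> HIT, frames=[4,-,-] (faults so far: 1)
  step 2: ref 2 -> FAULT, frames=[4,2,-] (faults so far: 2)
  step 3: ref 1 -> FAULT, frames=[4,2,1] (faults so far: 3)
  step 4: ref 1 -> HIT, frames=[4,2,1] (faults so far: 3)
  step 5: ref 1 -> HIT, frames=[4,2,1] (faults so far: 3)
  step 6: ref 1 -> HIT, frames=[4,2,1] (faults so far: 3)
  step 7: ref 1 -> HIT, frames=[4,2,1] (faults so far: 3)
  step 8: ref 1 -> HIT, frames=[4,2,1] (faults so far: 3)
  step 9: ref 3 -> FAULT, evict 2, frames=[4,3,1] (faults so far: 4)
  step 10: ref 3 -> HIT, frames=[4,3,1] (faults so far: 4)
  step 11: ref 1 -> HIT, frames=[4,3,1] (faults so far: 4)
  step 12: ref 3 -> HIT, frames=[4,3,1] (faults so far: 4)
  step 13: ref 4 -> HIT, frames=[4,3,1] (faults so far: 4)
  step 14: ref 2 -> FAULT, evict 1, frames=[4,3,2] (faults so far: 5)
  step 15: ref 4 -> HIT, frames=[4,3,2] (faults so far: 5)
  Optimal total faults: 5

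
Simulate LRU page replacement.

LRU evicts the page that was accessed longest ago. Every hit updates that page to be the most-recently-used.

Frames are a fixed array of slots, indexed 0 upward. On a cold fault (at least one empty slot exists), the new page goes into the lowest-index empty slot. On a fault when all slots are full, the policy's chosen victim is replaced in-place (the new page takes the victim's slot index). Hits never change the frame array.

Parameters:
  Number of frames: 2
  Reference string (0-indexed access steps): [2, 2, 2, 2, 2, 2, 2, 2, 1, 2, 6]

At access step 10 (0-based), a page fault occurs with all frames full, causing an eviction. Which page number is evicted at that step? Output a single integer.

Answer: 1

Derivation:
Step 0: ref 2 -> FAULT, frames=[2,-]
Step 1: ref 2 -> HIT, frames=[2,-]
Step 2: ref 2 -> HIT, frames=[2,-]
Step 3: ref 2 -> HIT, frames=[2,-]
Step 4: ref 2 -> HIT, frames=[2,-]
Step 5: ref 2 -> HIT, frames=[2,-]
Step 6: ref 2 -> HIT, frames=[2,-]
Step 7: ref 2 -> HIT, frames=[2,-]
Step 8: ref 1 -> FAULT, frames=[2,1]
Step 9: ref 2 -> HIT, frames=[2,1]
Step 10: ref 6 -> FAULT, evict 1, frames=[2,6]
At step 10: evicted page 1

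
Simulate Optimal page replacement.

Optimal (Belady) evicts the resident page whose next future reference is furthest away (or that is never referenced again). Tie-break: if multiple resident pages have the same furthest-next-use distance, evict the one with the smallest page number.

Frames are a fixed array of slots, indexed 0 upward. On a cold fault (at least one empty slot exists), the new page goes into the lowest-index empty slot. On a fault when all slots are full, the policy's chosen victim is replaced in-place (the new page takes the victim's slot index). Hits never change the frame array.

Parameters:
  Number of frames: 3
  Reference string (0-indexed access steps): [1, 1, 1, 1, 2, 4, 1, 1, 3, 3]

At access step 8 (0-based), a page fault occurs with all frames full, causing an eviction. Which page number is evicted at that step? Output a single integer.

Step 0: ref 1 -> FAULT, frames=[1,-,-]
Step 1: ref 1 -> HIT, frames=[1,-,-]
Step 2: ref 1 -> HIT, frames=[1,-,-]
Step 3: ref 1 -> HIT, frames=[1,-,-]
Step 4: ref 2 -> FAULT, frames=[1,2,-]
Step 5: ref 4 -> FAULT, frames=[1,2,4]
Step 6: ref 1 -> HIT, frames=[1,2,4]
Step 7: ref 1 -> HIT, frames=[1,2,4]
Step 8: ref 3 -> FAULT, evict 1, frames=[3,2,4]
At step 8: evicted page 1

Answer: 1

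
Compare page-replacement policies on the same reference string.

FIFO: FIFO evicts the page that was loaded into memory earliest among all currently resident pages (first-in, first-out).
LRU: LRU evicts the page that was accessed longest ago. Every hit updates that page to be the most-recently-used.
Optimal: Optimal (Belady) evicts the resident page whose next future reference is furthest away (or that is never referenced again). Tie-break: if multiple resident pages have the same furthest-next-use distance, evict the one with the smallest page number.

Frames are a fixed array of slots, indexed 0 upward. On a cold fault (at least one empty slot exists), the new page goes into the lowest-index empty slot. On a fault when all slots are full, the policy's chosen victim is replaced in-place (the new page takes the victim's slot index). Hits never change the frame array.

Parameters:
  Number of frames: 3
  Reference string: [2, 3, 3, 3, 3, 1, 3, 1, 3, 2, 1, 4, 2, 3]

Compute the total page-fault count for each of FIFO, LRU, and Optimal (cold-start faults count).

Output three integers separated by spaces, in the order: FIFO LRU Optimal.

Answer: 6 5 4

Derivation:
--- FIFO ---
  step 0: ref 2 -> FAULT, frames=[2,-,-] (faults so far: 1)
  step 1: ref 3 -> FAULT, frames=[2,3,-] (faults so far: 2)
  step 2: ref 3 -> HIT, frames=[2,3,-] (faults so far: 2)
  step 3: ref 3 -> HIT, frames=[2,3,-] (faults so far: 2)
  step 4: ref 3 -> HIT, frames=[2,3,-] (faults so far: 2)
  step 5: ref 1 -> FAULT, frames=[2,3,1] (faults so far: 3)
  step 6: ref 3 -> HIT, frames=[2,3,1] (faults so far: 3)
  step 7: ref 1 -> HIT, frames=[2,3,1] (faults so far: 3)
  step 8: ref 3 -> HIT, frames=[2,3,1] (faults so far: 3)
  step 9: ref 2 -> HIT, frames=[2,3,1] (faults so far: 3)
  step 10: ref 1 -> HIT, frames=[2,3,1] (faults so far: 3)
  step 11: ref 4 -> FAULT, evict 2, frames=[4,3,1] (faults so far: 4)
  step 12: ref 2 -> FAULT, evict 3, frames=[4,2,1] (faults so far: 5)
  step 13: ref 3 -> FAULT, evict 1, frames=[4,2,3] (faults so far: 6)
  FIFO total faults: 6
--- LRU ---
  step 0: ref 2 -> FAULT, frames=[2,-,-] (faults so far: 1)
  step 1: ref 3 -> FAULT, frames=[2,3,-] (faults so far: 2)
  step 2: ref 3 -> HIT, frames=[2,3,-] (faults so far: 2)
  step 3: ref 3 -> HIT, frames=[2,3,-] (faults so far: 2)
  step 4: ref 3 -> HIT, frames=[2,3,-] (faults so far: 2)
  step 5: ref 1 -> FAULT, frames=[2,3,1] (faults so far: 3)
  step 6: ref 3 -> HIT, frames=[2,3,1] (faults so far: 3)
  step 7: ref 1 -> HIT, frames=[2,3,1] (faults so far: 3)
  step 8: ref 3 -> HIT, frames=[2,3,1] (faults so far: 3)
  step 9: ref 2 -> HIT, frames=[2,3,1] (faults so far: 3)
  step 10: ref 1 -> HIT, frames=[2,3,1] (faults so far: 3)
  step 11: ref 4 -> FAULT, evict 3, frames=[2,4,1] (faults so far: 4)
  step 12: ref 2 -> HIT, frames=[2,4,1] (faults so far: 4)
  step 13: ref 3 -> FAULT, evict 1, frames=[2,4,3] (faults so far: 5)
  LRU total faults: 5
--- Optimal ---
  step 0: ref 2 -> FAULT, frames=[2,-,-] (faults so far: 1)
  step 1: ref 3 -> FAULT, frames=[2,3,-] (faults so far: 2)
  step 2: ref 3 -> HIT, frames=[2,3,-] (faults so far: 2)
  step 3: ref 3 -> HIT, frames=[2,3,-] (faults so far: 2)
  step 4: ref 3 -> HIT, frames=[2,3,-] (faults so far: 2)
  step 5: ref 1 -> FAULT, frames=[2,3,1] (faults so far: 3)
  step 6: ref 3 -> HIT, frames=[2,3,1] (faults so far: 3)
  step 7: ref 1 -> HIT, frames=[2,3,1] (faults so far: 3)
  step 8: ref 3 -> HIT, frames=[2,3,1] (faults so far: 3)
  step 9: ref 2 -> HIT, frames=[2,3,1] (faults so far: 3)
  step 10: ref 1 -> HIT, frames=[2,3,1] (faults so far: 3)
  step 11: ref 4 -> FAULT, evict 1, frames=[2,3,4] (faults so far: 4)
  step 12: ref 2 -> HIT, frames=[2,3,4] (faults so far: 4)
  step 13: ref 3 -> HIT, frames=[2,3,4] (faults so far: 4)
  Optimal total faults: 4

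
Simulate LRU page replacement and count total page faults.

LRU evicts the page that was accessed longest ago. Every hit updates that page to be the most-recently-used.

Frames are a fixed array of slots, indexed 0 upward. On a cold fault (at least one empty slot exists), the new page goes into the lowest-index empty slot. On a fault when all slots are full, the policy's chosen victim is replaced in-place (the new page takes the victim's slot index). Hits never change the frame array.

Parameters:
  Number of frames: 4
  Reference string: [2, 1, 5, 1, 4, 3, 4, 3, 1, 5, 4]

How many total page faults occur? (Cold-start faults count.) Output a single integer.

Step 0: ref 2 → FAULT, frames=[2,-,-,-]
Step 1: ref 1 → FAULT, frames=[2,1,-,-]
Step 2: ref 5 → FAULT, frames=[2,1,5,-]
Step 3: ref 1 → HIT, frames=[2,1,5,-]
Step 4: ref 4 → FAULT, frames=[2,1,5,4]
Step 5: ref 3 → FAULT (evict 2), frames=[3,1,5,4]
Step 6: ref 4 → HIT, frames=[3,1,5,4]
Step 7: ref 3 → HIT, frames=[3,1,5,4]
Step 8: ref 1 → HIT, frames=[3,1,5,4]
Step 9: ref 5 → HIT, frames=[3,1,5,4]
Step 10: ref 4 → HIT, frames=[3,1,5,4]
Total faults: 5

Answer: 5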